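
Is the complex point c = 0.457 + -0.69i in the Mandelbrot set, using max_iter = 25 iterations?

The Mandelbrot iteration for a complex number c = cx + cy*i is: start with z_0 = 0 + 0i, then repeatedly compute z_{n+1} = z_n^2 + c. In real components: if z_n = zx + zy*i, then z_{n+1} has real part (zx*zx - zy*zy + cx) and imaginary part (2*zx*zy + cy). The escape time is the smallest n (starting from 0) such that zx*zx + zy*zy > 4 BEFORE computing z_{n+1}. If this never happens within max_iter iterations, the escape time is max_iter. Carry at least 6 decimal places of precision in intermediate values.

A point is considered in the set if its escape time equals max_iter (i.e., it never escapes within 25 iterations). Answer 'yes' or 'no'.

Answer: no

Derivation:
z_0 = 0 + 0i, c = 0.4570 + -0.6900i
Iter 1: z = 0.4570 + -0.6900i, |z|^2 = 0.6849
Iter 2: z = 0.1897 + -1.3207i, |z|^2 = 1.7801
Iter 3: z = -1.2511 + -1.1912i, |z|^2 = 2.9843
Iter 4: z = 0.6034 + 2.2907i, |z|^2 = 5.6113
Escaped at iteration 4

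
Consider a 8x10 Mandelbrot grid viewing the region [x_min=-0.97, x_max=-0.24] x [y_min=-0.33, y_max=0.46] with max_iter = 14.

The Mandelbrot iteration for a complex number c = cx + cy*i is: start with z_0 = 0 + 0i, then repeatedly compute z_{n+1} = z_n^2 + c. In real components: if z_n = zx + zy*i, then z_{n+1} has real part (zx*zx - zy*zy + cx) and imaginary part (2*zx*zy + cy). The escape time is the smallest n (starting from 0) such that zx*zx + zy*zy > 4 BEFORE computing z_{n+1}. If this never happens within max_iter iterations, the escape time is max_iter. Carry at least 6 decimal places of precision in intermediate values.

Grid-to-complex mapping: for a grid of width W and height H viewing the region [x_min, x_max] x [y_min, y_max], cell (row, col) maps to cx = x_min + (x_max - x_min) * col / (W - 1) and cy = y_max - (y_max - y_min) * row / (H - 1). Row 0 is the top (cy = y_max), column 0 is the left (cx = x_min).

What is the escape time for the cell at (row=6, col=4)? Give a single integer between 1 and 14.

z_0 = 0 + 0i, c = -0.5529 + -0.0667i
Iter 1: z = -0.5529 + -0.0667i, |z|^2 = 0.3101
Iter 2: z = -0.2517 + 0.0070i, |z|^2 = 0.0634
Iter 3: z = -0.4896 + -0.0702i, |z|^2 = 0.2446
Iter 4: z = -0.3181 + 0.0021i, |z|^2 = 0.1012
Iter 5: z = -0.4517 + -0.0680i, |z|^2 = 0.2086
Iter 6: z = -0.3535 + -0.0052i, |z|^2 = 0.1250
Iter 7: z = -0.4279 + -0.0630i, |z|^2 = 0.1871
Iter 8: z = -0.3737 + -0.0128i, |z|^2 = 0.1398
Iter 9: z = -0.4134 + -0.0571i, |z|^2 = 0.1741
Iter 10: z = -0.3852 + -0.0194i, |z|^2 = 0.1488
Iter 11: z = -0.4048 + -0.0517i, |z|^2 = 0.1666
Iter 12: z = -0.3916 + -0.0248i, |z|^2 = 0.1540
Iter 13: z = -0.4001 + -0.0472i, |z|^2 = 0.1623

Answer: 14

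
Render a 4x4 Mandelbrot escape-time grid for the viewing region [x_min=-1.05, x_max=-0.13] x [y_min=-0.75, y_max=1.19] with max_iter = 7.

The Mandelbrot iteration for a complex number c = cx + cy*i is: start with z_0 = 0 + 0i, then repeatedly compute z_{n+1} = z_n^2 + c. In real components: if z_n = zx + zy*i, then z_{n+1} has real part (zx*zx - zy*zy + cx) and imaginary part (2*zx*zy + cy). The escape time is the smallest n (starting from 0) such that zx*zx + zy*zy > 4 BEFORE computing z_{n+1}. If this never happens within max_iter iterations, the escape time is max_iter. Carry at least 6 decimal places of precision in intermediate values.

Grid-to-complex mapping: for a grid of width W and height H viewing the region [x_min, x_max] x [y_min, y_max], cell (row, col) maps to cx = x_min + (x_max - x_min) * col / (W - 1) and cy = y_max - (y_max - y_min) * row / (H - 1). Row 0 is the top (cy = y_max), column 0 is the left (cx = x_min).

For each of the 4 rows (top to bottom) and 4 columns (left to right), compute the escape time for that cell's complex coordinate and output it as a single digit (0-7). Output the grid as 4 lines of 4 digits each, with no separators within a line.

Answer: 3333
5677
7777
3467

Derivation:
(row=0, col=0): c = -1.0500 + 1.1900i → escape time 3
(row=0, col=1): c = -0.7433 + 1.1900i → escape time 3
(row=0, col=2): c = -0.4367 + 1.1900i → escape time 3
(row=0, col=3): c = -0.1300 + 1.1900i → escape time 3
(row=1, col=0): c = -1.0500 + 0.5433i → escape time 5
(row=1, col=1): c = -0.7433 + 0.5433i → escape time 6
(row=1, col=2): c = -0.4367 + 0.5433i → escape time 7
(row=1, col=3): c = -0.1300 + 0.5433i → escape time 7
(row=2, col=0): c = -1.0500 + -0.1033i → escape time 7
(row=2, col=1): c = -0.7433 + -0.1033i → escape time 7
(row=2, col=2): c = -0.4367 + -0.1033i → escape time 7
(row=2, col=3): c = -0.1300 + -0.1033i → escape time 7
(row=3, col=0): c = -1.0500 + -0.7500i → escape time 3
(row=3, col=1): c = -0.7433 + -0.7500i → escape time 4
(row=3, col=2): c = -0.4367 + -0.7500i → escape time 6
(row=3, col=3): c = -0.1300 + -0.7500i → escape time 7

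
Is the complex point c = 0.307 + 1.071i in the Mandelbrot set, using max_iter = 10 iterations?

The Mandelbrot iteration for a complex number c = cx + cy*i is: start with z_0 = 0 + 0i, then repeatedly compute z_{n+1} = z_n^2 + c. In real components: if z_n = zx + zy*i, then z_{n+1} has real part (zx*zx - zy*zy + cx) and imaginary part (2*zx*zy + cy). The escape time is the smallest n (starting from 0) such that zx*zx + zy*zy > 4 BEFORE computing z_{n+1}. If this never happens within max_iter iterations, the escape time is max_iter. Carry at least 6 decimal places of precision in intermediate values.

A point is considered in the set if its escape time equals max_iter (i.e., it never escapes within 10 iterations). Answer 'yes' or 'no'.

z_0 = 0 + 0i, c = 0.3070 + 1.0710i
Iter 1: z = 0.3070 + 1.0710i, |z|^2 = 1.2413
Iter 2: z = -0.7458 + 1.7286i, |z|^2 = 3.5442
Iter 3: z = -2.1248 + -1.5073i, |z|^2 = 6.7870
Escaped at iteration 3

Answer: no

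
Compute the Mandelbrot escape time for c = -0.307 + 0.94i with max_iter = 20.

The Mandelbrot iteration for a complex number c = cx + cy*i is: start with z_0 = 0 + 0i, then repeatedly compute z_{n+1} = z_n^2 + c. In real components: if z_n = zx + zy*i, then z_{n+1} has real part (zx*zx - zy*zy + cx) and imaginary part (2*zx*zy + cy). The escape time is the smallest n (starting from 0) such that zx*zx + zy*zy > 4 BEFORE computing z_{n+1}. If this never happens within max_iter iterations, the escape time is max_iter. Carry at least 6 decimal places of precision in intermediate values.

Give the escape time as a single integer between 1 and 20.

z_0 = 0 + 0i, c = -0.3070 + 0.9400i
Iter 1: z = -0.3070 + 0.9400i, |z|^2 = 0.9778
Iter 2: z = -1.0964 + 0.3628i, |z|^2 = 1.3336
Iter 3: z = 0.7633 + 0.1444i, |z|^2 = 0.6035
Iter 4: z = 0.2548 + 1.1605i, |z|^2 = 1.4116
Iter 5: z = -1.5887 + 1.5314i, |z|^2 = 4.8693
Escaped at iteration 5

Answer: 5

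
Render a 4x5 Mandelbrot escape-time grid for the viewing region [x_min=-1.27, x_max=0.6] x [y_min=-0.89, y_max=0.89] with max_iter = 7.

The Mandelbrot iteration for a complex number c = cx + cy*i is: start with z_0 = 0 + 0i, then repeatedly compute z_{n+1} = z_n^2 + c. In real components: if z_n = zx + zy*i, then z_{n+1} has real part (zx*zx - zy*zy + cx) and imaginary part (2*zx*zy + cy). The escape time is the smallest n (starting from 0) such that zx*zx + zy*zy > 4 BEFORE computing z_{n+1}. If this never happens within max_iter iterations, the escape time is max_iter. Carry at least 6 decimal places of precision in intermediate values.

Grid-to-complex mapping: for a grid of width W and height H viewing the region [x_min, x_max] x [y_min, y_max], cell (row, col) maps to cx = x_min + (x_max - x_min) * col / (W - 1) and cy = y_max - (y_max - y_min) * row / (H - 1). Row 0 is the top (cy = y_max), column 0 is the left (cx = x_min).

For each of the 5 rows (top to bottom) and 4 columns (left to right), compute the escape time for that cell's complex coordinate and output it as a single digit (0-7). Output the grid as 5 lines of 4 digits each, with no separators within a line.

(row=0, col=0): c = -1.2700 + 0.8900i → escape time 3
(row=0, col=1): c = -0.6467 + 0.8900i → escape time 4
(row=0, col=2): c = -0.0233 + 0.8900i → escape time 7
(row=0, col=3): c = 0.6000 + 0.8900i → escape time 3
(row=1, col=0): c = -1.2700 + 0.4450i → escape time 7
(row=1, col=1): c = -0.6467 + 0.4450i → escape time 7
(row=1, col=2): c = -0.0233 + 0.4450i → escape time 7
(row=1, col=3): c = 0.6000 + 0.4450i → escape time 4
(row=2, col=0): c = -1.2700 + 0.0000i → escape time 7
(row=2, col=1): c = -0.6467 + 0.0000i → escape time 7
(row=2, col=2): c = -0.0233 + 0.0000i → escape time 7
(row=2, col=3): c = 0.6000 + 0.0000i → escape time 4
(row=3, col=0): c = -1.2700 + -0.4450i → escape time 7
(row=3, col=1): c = -0.6467 + -0.4450i → escape time 7
(row=3, col=2): c = -0.0233 + -0.4450i → escape time 7
(row=3, col=3): c = 0.6000 + -0.4450i → escape time 4
(row=4, col=0): c = -1.2700 + -0.8900i → escape time 3
(row=4, col=1): c = -0.6467 + -0.8900i → escape time 4
(row=4, col=2): c = -0.0233 + -0.8900i → escape time 7
(row=4, col=3): c = 0.6000 + -0.8900i → escape time 3

Answer: 3473
7774
7774
7774
3473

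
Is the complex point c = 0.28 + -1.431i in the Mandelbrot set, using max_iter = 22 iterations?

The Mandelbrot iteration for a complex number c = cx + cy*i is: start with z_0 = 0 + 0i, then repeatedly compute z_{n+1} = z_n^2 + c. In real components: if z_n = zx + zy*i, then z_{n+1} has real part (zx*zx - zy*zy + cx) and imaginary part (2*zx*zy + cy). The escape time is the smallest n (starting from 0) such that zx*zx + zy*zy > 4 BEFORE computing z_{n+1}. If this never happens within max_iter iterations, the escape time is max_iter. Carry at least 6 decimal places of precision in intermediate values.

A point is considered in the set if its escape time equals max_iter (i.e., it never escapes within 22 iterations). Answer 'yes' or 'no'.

z_0 = 0 + 0i, c = 0.2800 + -1.4310i
Iter 1: z = 0.2800 + -1.4310i, |z|^2 = 2.1262
Iter 2: z = -1.6894 + -2.2324i, |z|^2 = 7.8374
Escaped at iteration 2

Answer: no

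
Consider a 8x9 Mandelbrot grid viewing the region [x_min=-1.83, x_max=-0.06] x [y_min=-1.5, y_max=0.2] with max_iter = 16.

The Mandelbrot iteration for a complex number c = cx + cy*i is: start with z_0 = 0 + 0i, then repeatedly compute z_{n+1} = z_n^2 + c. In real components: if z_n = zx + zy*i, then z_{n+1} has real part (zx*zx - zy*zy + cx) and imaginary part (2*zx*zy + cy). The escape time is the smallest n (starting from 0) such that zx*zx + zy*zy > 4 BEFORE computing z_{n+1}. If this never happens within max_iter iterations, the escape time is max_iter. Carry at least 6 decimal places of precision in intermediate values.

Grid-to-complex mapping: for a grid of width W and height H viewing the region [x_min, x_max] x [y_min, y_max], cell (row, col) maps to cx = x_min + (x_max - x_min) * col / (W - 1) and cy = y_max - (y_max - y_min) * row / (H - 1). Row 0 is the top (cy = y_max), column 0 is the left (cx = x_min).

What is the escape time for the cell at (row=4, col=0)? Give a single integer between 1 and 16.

Answer: 2

Derivation:
z_0 = 0 + 0i, c = -1.8300 + -0.6500i
Iter 1: z = -1.8300 + -0.6500i, |z|^2 = 3.7714
Iter 2: z = 1.0964 + 1.7290i, |z|^2 = 4.1915
Escaped at iteration 2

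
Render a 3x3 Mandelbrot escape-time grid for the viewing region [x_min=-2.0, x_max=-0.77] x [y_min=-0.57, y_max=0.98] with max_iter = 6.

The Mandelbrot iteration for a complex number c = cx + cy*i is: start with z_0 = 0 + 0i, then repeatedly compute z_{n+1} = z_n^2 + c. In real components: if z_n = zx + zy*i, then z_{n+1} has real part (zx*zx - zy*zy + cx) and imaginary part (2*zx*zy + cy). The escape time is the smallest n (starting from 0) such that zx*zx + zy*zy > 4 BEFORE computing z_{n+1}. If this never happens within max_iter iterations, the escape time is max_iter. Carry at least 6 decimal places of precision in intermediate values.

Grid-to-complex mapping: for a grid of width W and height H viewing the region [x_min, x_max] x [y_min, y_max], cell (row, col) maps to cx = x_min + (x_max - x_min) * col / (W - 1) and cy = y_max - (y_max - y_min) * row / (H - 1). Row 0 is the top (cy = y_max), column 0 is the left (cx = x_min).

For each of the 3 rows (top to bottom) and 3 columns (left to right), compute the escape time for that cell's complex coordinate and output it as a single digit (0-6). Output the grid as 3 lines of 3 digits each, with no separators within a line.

Answer: 133
166
136

Derivation:
(row=0, col=0): c = -2.0000 + 0.9800i → escape time 1
(row=0, col=1): c = -1.3850 + 0.9800i → escape time 3
(row=0, col=2): c = -0.7700 + 0.9800i → escape time 3
(row=1, col=0): c = -2.0000 + 0.2050i → escape time 1
(row=1, col=1): c = -1.3850 + 0.2050i → escape time 6
(row=1, col=2): c = -0.7700 + 0.2050i → escape time 6
(row=2, col=0): c = -2.0000 + -0.5700i → escape time 1
(row=2, col=1): c = -1.3850 + -0.5700i → escape time 3
(row=2, col=2): c = -0.7700 + -0.5700i → escape time 6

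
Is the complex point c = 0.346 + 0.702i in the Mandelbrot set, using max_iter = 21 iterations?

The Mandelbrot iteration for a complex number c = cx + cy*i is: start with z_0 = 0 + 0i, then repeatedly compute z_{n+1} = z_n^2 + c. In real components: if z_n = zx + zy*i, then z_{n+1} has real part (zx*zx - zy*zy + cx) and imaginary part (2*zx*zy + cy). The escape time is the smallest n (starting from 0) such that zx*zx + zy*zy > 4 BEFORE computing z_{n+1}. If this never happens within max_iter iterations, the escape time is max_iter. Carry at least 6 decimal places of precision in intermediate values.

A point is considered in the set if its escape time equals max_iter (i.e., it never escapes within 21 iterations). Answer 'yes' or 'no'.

z_0 = 0 + 0i, c = 0.3460 + 0.7020i
Iter 1: z = 0.3460 + 0.7020i, |z|^2 = 0.6125
Iter 2: z = -0.0271 + 1.1878i, |z|^2 = 1.4116
Iter 3: z = -1.0641 + 0.6377i, |z|^2 = 1.5389
Iter 4: z = 1.0717 + -0.6550i, |z|^2 = 1.5776
Iter 5: z = 1.0655 + -0.7020i, |z|^2 = 1.6281
Iter 6: z = 0.9884 + -0.7940i, |z|^2 = 1.6073
Iter 7: z = 0.6925 + -0.8675i, |z|^2 = 1.2321
Iter 8: z = 0.0730 + -0.4995i, |z|^2 = 0.2548
Iter 9: z = 0.1019 + 0.6291i, |z|^2 = 0.4061
Iter 10: z = -0.0394 + 0.8302i, |z|^2 = 0.6907
Iter 11: z = -0.3416 + 0.6367i, |z|^2 = 0.5220
Iter 12: z = 0.0574 + 0.2670i, |z|^2 = 0.0746
Iter 13: z = 0.2780 + 0.7326i, |z|^2 = 0.6140
Iter 14: z = -0.1135 + 1.1093i, |z|^2 = 1.2435
Iter 15: z = -0.8717 + 0.4502i, |z|^2 = 0.9626
Iter 16: z = 0.9032 + -0.0830i, |z|^2 = 0.8227
Iter 17: z = 1.1549 + 0.5521i, |z|^2 = 1.6387
Iter 18: z = 1.3750 + 1.9773i, |z|^2 = 5.8006
Escaped at iteration 18

Answer: no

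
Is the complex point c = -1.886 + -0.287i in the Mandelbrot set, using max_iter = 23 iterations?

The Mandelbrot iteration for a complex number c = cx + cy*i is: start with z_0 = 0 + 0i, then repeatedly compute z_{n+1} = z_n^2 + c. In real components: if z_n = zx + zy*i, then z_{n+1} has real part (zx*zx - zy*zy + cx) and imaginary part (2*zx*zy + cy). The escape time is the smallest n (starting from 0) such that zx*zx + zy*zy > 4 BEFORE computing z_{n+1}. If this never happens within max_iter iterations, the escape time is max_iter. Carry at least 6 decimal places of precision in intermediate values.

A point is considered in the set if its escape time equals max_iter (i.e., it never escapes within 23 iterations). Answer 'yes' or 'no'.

z_0 = 0 + 0i, c = -1.8860 + -0.2870i
Iter 1: z = -1.8860 + -0.2870i, |z|^2 = 3.6394
Iter 2: z = 1.5886 + 0.7956i, |z|^2 = 3.1567
Iter 3: z = 0.0048 + 2.2407i, |z|^2 = 5.0208
Escaped at iteration 3

Answer: no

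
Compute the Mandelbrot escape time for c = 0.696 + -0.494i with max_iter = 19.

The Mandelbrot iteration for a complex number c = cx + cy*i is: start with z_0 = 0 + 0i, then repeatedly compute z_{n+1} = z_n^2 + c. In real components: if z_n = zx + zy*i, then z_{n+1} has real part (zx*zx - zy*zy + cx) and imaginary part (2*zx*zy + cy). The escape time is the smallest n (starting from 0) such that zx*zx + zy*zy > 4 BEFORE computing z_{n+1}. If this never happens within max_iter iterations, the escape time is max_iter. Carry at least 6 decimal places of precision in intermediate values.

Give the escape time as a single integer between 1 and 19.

z_0 = 0 + 0i, c = 0.6960 + -0.4940i
Iter 1: z = 0.6960 + -0.4940i, |z|^2 = 0.7285
Iter 2: z = 0.9364 + -1.1816i, |z|^2 = 2.2731
Iter 3: z = 0.1765 + -2.7069i, |z|^2 = 7.3587
Escaped at iteration 3

Answer: 3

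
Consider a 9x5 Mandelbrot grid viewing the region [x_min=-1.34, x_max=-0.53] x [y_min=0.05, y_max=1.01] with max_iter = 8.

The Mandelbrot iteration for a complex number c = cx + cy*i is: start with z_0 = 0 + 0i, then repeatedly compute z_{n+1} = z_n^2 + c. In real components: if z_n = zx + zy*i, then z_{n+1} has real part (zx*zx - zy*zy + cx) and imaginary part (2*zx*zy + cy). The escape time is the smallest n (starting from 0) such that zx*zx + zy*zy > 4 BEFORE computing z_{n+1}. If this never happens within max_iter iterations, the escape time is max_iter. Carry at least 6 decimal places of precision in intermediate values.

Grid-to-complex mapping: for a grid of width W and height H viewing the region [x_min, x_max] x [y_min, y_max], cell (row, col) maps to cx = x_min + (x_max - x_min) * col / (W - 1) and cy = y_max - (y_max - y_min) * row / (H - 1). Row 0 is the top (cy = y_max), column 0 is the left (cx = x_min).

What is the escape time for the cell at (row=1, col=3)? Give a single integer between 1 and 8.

Answer: 3

Derivation:
z_0 = 0 + 0i, c = -1.0363 + 0.7700i
Iter 1: z = -1.0363 + 0.7700i, |z|^2 = 1.6667
Iter 2: z = -0.5553 + -0.8258i, |z|^2 = 0.9904
Iter 3: z = -1.4098 + 1.6872i, |z|^2 = 4.8344
Escaped at iteration 3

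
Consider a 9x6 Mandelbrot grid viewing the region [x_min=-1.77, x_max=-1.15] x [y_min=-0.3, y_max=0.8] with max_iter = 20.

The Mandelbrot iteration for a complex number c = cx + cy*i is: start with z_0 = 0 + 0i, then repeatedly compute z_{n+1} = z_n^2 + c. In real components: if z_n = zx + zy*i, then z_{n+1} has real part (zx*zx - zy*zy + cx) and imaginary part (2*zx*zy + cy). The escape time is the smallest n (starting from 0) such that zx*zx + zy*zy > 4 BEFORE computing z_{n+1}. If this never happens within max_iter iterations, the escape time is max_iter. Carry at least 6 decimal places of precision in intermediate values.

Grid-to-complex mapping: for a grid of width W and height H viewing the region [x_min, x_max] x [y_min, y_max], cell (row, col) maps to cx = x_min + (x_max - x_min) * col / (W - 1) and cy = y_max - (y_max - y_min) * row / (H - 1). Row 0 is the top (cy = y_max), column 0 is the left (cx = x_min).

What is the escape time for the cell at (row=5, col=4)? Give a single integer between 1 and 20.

Answer: 5

Derivation:
z_0 = 0 + 0i, c = -1.4600 + -0.3000i
Iter 1: z = -1.4600 + -0.3000i, |z|^2 = 2.2216
Iter 2: z = 0.5816 + 0.5760i, |z|^2 = 0.6700
Iter 3: z = -1.4535 + 0.3700i, |z|^2 = 2.2496
Iter 4: z = 0.5158 + -1.3756i, |z|^2 = 2.1584
Iter 5: z = -3.0862 + -1.7191i, |z|^2 = 12.4803
Escaped at iteration 5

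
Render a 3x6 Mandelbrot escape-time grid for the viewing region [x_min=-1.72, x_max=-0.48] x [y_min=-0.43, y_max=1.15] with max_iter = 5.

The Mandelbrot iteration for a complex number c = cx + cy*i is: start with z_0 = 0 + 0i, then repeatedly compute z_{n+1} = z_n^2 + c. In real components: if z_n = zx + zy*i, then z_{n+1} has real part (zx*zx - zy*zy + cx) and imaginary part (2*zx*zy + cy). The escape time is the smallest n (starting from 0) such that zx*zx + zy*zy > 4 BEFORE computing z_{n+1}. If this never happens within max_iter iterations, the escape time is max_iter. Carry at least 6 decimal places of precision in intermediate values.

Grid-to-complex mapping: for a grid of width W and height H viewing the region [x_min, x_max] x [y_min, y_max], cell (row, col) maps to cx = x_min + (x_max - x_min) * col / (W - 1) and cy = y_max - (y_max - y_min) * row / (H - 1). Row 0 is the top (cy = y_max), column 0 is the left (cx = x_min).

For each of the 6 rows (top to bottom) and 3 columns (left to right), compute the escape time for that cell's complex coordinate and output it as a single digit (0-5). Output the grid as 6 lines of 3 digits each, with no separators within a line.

Answer: 133
235
355
455
455
355

Derivation:
(row=0, col=0): c = -1.7200 + 1.1500i → escape time 1
(row=0, col=1): c = -1.1000 + 1.1500i → escape time 3
(row=0, col=2): c = -0.4800 + 1.1500i → escape time 3
(row=1, col=0): c = -1.7200 + 0.8340i → escape time 2
(row=1, col=1): c = -1.1000 + 0.8340i → escape time 3
(row=1, col=2): c = -0.4800 + 0.8340i → escape time 5
(row=2, col=0): c = -1.7200 + 0.5180i → escape time 3
(row=2, col=1): c = -1.1000 + 0.5180i → escape time 5
(row=2, col=2): c = -0.4800 + 0.5180i → escape time 5
(row=3, col=0): c = -1.7200 + 0.2020i → escape time 4
(row=3, col=1): c = -1.1000 + 0.2020i → escape time 5
(row=3, col=2): c = -0.4800 + 0.2020i → escape time 5
(row=4, col=0): c = -1.7200 + -0.1140i → escape time 4
(row=4, col=1): c = -1.1000 + -0.1140i → escape time 5
(row=4, col=2): c = -0.4800 + -0.1140i → escape time 5
(row=5, col=0): c = -1.7200 + -0.4300i → escape time 3
(row=5, col=1): c = -1.1000 + -0.4300i → escape time 5
(row=5, col=2): c = -0.4800 + -0.4300i → escape time 5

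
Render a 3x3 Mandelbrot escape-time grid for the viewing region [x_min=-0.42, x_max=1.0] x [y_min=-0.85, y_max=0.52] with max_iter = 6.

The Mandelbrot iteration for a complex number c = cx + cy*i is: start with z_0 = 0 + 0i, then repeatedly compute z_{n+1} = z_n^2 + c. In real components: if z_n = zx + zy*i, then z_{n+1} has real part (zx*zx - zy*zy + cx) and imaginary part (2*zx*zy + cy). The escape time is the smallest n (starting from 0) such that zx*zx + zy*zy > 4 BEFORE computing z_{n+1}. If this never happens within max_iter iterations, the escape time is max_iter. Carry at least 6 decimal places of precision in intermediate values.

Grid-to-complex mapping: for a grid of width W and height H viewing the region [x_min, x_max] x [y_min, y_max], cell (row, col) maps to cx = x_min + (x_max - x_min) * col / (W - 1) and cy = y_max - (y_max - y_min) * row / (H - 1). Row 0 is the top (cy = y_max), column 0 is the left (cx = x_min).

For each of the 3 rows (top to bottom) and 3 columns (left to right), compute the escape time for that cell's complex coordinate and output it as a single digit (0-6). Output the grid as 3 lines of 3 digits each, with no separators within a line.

(row=0, col=0): c = -0.4200 + 0.5200i → escape time 6
(row=0, col=1): c = 0.2900 + 0.5200i → escape time 6
(row=0, col=2): c = 1.0000 + 0.5200i → escape time 2
(row=1, col=0): c = -0.4200 + -0.1650i → escape time 6
(row=1, col=1): c = 0.2900 + -0.1650i → escape time 6
(row=1, col=2): c = 1.0000 + -0.1650i → escape time 2
(row=2, col=0): c = -0.4200 + -0.8500i → escape time 5
(row=2, col=1): c = 0.2900 + -0.8500i → escape time 4
(row=2, col=2): c = 1.0000 + -0.8500i → escape time 2

Answer: 662
662
542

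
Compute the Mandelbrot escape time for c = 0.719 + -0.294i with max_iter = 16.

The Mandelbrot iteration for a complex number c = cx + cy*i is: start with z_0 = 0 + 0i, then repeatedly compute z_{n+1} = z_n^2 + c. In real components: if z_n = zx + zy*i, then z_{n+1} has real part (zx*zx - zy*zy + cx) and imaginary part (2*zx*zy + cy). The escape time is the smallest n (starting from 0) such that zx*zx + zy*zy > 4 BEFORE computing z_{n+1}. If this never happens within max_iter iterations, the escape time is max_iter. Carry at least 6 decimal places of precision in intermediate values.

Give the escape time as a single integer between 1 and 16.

Answer: 3

Derivation:
z_0 = 0 + 0i, c = 0.7190 + -0.2940i
Iter 1: z = 0.7190 + -0.2940i, |z|^2 = 0.6034
Iter 2: z = 1.1495 + -0.7168i, |z|^2 = 1.8352
Iter 3: z = 1.5266 + -1.9419i, |z|^2 = 6.1016
Escaped at iteration 3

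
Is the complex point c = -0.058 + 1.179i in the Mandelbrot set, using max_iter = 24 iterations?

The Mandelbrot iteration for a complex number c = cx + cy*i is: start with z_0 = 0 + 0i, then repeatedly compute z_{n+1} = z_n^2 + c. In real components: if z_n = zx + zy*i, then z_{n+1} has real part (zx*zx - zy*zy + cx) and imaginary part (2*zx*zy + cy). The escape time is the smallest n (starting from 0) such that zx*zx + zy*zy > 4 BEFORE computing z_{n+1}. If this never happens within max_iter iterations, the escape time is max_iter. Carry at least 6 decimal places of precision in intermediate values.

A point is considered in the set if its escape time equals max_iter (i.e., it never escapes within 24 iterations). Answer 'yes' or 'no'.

Answer: no

Derivation:
z_0 = 0 + 0i, c = -0.0580 + 1.1790i
Iter 1: z = -0.0580 + 1.1790i, |z|^2 = 1.3934
Iter 2: z = -1.4447 + 1.0422i, |z|^2 = 3.1733
Iter 3: z = 0.9428 + -1.8324i, |z|^2 = 4.2466
Escaped at iteration 3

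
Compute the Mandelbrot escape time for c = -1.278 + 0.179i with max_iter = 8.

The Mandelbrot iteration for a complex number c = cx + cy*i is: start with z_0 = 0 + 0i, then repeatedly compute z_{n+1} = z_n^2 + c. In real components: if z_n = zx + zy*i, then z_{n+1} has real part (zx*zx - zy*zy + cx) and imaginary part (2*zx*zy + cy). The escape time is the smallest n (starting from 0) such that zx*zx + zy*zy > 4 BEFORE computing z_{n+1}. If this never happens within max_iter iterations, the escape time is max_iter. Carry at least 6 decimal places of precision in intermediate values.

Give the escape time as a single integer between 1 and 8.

z_0 = 0 + 0i, c = -1.2780 + 0.1790i
Iter 1: z = -1.2780 + 0.1790i, |z|^2 = 1.6653
Iter 2: z = 0.3232 + -0.2785i, |z|^2 = 0.1821
Iter 3: z = -1.2511 + -0.0011i, |z|^2 = 1.5652
Iter 4: z = 0.2872 + 0.1817i, |z|^2 = 0.1155
Iter 5: z = -1.2285 + 0.2834i, |z|^2 = 1.5895
Iter 6: z = 0.1509 + -0.5172i, |z|^2 = 0.2903
Iter 7: z = -1.5227 + 0.0229i, |z|^2 = 2.3192

Answer: 8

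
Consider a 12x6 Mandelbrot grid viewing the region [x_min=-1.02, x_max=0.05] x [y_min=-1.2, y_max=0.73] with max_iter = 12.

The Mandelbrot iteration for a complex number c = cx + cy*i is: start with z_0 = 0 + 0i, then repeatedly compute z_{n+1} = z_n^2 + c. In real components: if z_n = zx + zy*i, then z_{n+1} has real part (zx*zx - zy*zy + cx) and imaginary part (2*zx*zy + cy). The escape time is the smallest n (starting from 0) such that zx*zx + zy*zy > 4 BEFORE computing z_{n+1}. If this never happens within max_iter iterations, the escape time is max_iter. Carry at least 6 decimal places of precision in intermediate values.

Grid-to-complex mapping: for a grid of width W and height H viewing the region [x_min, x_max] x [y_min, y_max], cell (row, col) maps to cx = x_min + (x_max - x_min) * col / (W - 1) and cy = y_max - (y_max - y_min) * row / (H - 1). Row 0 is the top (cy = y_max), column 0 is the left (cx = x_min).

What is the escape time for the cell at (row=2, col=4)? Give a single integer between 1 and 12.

Answer: 12

Derivation:
z_0 = 0 + 0i, c = -0.6309 + -0.0420i
Iter 1: z = -0.6309 + -0.0420i, |z|^2 = 0.3998
Iter 2: z = -0.2346 + 0.0110i, |z|^2 = 0.0552
Iter 3: z = -0.5760 + -0.0472i, |z|^2 = 0.3340
Iter 4: z = -0.3014 + 0.0123i, |z|^2 = 0.0910
Iter 5: z = -0.5402 + -0.0494i, |z|^2 = 0.2943
Iter 6: z = -0.3415 + 0.0114i, |z|^2 = 0.1168
Iter 7: z = -0.5144 + -0.0498i, |z|^2 = 0.2671
Iter 8: z = -0.3688 + 0.0092i, |z|^2 = 0.1361
Iter 9: z = -0.4950 + -0.0488i, |z|^2 = 0.2474
Iter 10: z = -0.3883 + 0.0063i, |z|^2 = 0.1508
Iter 11: z = -0.4802 + -0.0469i, |z|^2 = 0.2328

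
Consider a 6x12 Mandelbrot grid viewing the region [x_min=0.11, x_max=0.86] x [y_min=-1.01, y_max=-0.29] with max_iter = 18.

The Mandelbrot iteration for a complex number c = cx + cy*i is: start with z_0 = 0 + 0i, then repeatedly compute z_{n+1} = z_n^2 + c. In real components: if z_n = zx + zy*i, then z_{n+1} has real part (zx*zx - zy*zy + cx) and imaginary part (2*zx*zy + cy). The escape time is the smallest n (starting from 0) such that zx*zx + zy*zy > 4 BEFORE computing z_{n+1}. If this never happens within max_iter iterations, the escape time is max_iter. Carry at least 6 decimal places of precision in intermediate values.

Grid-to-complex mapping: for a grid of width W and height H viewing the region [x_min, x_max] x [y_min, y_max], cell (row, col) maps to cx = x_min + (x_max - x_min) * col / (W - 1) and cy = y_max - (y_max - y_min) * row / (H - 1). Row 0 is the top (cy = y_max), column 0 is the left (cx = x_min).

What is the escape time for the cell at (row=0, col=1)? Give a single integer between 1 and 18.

Answer: 18

Derivation:
z_0 = 0 + 0i, c = 0.2600 + -0.2900i
Iter 1: z = 0.2600 + -0.2900i, |z|^2 = 0.1517
Iter 2: z = 0.2435 + -0.4408i, |z|^2 = 0.2536
Iter 3: z = 0.1250 + -0.5047i, |z|^2 = 0.2703
Iter 4: z = 0.0209 + -0.4162i, |z|^2 = 0.1736
Iter 5: z = 0.0873 + -0.3074i, |z|^2 = 0.1021
Iter 6: z = 0.1731 + -0.3436i, |z|^2 = 0.1481
Iter 7: z = 0.1719 + -0.4090i, |z|^2 = 0.1968
Iter 8: z = 0.1223 + -0.4306i, |z|^2 = 0.2004
Iter 9: z = 0.0896 + -0.3953i, |z|^2 = 0.1643
Iter 10: z = 0.1118 + -0.3608i, |z|^2 = 0.1427
Iter 11: z = 0.1423 + -0.3706i, |z|^2 = 0.1576
Iter 12: z = 0.1429 + -0.3955i, |z|^2 = 0.1768
Iter 13: z = 0.1240 + -0.4030i, |z|^2 = 0.1778
Iter 14: z = 0.1130 + -0.3899i, |z|^2 = 0.1648
Iter 15: z = 0.1207 + -0.3781i, |z|^2 = 0.1575
Iter 16: z = 0.1316 + -0.3813i, |z|^2 = 0.1627
Iter 17: z = 0.1320 + -0.3904i, |z|^2 = 0.1698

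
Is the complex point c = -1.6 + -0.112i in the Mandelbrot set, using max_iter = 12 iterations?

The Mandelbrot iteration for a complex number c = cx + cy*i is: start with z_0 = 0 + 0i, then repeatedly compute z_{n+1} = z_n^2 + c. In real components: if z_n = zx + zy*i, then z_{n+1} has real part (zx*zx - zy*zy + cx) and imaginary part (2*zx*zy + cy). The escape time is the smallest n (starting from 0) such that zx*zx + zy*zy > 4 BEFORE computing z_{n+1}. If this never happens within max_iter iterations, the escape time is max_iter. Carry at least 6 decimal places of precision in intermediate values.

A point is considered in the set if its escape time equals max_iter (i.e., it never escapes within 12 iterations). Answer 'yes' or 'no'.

Answer: no

Derivation:
z_0 = 0 + 0i, c = -1.6000 + -0.1120i
Iter 1: z = -1.6000 + -0.1120i, |z|^2 = 2.5725
Iter 2: z = 0.9475 + 0.2464i, |z|^2 = 0.9584
Iter 3: z = -0.7630 + 0.3549i, |z|^2 = 0.7082
Iter 4: z = -1.1437 + -0.6536i, |z|^2 = 1.7353
Iter 5: z = -0.7191 + 1.3831i, |z|^2 = 2.4301
Iter 6: z = -2.9959 + -2.1012i, |z|^2 = 13.3905
Escaped at iteration 6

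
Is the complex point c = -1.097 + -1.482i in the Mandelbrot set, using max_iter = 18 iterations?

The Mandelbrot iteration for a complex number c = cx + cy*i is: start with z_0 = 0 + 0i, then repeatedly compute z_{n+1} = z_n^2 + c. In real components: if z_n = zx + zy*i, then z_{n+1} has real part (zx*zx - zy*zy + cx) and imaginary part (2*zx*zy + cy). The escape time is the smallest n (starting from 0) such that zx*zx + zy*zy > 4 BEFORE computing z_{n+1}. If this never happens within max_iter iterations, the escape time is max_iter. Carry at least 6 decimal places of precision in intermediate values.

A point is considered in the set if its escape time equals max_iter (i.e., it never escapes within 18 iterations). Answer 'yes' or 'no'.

Answer: no

Derivation:
z_0 = 0 + 0i, c = -1.0970 + -1.4820i
Iter 1: z = -1.0970 + -1.4820i, |z|^2 = 3.3997
Iter 2: z = -2.0899 + 1.7695i, |z|^2 = 7.4989
Escaped at iteration 2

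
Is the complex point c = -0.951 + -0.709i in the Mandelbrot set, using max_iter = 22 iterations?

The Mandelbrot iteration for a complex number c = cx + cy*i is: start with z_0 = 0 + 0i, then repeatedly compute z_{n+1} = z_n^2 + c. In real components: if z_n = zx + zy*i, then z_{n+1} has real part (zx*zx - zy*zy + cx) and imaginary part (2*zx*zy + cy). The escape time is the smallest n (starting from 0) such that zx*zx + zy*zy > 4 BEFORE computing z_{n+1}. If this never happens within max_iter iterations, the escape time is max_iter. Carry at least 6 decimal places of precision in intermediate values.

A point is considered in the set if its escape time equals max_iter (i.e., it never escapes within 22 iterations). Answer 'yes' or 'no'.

Answer: no

Derivation:
z_0 = 0 + 0i, c = -0.9510 + -0.7090i
Iter 1: z = -0.9510 + -0.7090i, |z|^2 = 1.4071
Iter 2: z = -0.5493 + 0.6395i, |z|^2 = 0.7107
Iter 3: z = -1.0583 + -1.4115i, |z|^2 = 3.1124
Iter 4: z = -1.8235 + 2.2786i, |z|^2 = 8.5173
Escaped at iteration 4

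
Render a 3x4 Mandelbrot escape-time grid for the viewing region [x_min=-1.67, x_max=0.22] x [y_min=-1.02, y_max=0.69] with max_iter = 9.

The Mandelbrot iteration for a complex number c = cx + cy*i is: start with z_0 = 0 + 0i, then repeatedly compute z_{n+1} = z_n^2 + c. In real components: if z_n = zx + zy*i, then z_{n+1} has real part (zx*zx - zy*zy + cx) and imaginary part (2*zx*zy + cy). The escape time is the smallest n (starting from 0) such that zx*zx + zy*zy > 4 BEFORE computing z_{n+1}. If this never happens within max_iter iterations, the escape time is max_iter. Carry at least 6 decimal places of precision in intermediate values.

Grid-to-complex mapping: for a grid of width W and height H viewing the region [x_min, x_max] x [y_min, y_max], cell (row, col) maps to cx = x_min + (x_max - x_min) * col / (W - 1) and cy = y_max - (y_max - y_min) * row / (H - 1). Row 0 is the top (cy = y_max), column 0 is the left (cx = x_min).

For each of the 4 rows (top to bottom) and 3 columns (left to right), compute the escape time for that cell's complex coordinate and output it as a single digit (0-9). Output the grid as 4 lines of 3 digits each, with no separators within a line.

(row=0, col=0): c = -1.6700 + 0.6900i → escape time 3
(row=0, col=1): c = -0.7250 + 0.6900i → escape time 5
(row=0, col=2): c = 0.2200 + 0.6900i → escape time 6
(row=1, col=0): c = -1.6700 + 0.1200i → escape time 5
(row=1, col=1): c = -0.7250 + 0.1200i → escape time 9
(row=1, col=2): c = 0.2200 + 0.1200i → escape time 9
(row=2, col=0): c = -1.6700 + -0.4500i → escape time 3
(row=2, col=1): c = -0.7250 + -0.4500i → escape time 9
(row=2, col=2): c = 0.2200 + -0.4500i → escape time 9
(row=3, col=0): c = -1.6700 + -1.0200i → escape time 2
(row=3, col=1): c = -0.7250 + -1.0200i → escape time 3
(row=3, col=2): c = 0.2200 + -1.0200i → escape time 4

Answer: 356
599
399
234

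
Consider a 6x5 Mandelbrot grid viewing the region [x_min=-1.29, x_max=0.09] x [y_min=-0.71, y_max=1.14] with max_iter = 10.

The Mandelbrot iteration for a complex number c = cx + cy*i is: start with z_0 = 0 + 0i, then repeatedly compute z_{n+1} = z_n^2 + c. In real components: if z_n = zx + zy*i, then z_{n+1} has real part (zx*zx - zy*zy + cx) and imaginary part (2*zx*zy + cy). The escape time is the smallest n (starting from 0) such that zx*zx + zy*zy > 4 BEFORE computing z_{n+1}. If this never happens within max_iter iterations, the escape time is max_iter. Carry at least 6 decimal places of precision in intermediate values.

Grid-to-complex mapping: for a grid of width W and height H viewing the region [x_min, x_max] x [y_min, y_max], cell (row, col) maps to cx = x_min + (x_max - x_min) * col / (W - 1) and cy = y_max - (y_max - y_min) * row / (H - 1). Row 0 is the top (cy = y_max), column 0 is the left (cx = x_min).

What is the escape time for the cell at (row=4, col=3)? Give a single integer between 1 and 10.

z_0 = 0 + 0i, c = -0.4620 + -0.7100i
Iter 1: z = -0.4620 + -0.7100i, |z|^2 = 0.7175
Iter 2: z = -0.7527 + -0.0540i, |z|^2 = 0.5694
Iter 3: z = 0.1016 + -0.6288i, |z|^2 = 0.4057
Iter 4: z = -0.8470 + -0.8377i, |z|^2 = 1.4193
Iter 5: z = -0.4463 + 0.7092i, |z|^2 = 0.7022
Iter 6: z = -0.7657 + -1.3431i, |z|^2 = 2.3902
Iter 7: z = -1.6795 + 1.3469i, |z|^2 = 4.6349
Escaped at iteration 7

Answer: 7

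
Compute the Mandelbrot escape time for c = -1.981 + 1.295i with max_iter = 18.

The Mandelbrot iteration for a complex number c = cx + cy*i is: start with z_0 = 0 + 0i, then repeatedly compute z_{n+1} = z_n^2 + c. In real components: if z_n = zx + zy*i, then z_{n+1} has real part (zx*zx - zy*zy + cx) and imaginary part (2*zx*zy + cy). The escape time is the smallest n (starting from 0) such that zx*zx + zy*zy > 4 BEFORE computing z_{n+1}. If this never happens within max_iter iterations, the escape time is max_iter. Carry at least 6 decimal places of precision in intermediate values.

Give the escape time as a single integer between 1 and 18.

Answer: 1

Derivation:
z_0 = 0 + 0i, c = -1.9810 + 1.2950i
Iter 1: z = -1.9810 + 1.2950i, |z|^2 = 5.6014
Escaped at iteration 1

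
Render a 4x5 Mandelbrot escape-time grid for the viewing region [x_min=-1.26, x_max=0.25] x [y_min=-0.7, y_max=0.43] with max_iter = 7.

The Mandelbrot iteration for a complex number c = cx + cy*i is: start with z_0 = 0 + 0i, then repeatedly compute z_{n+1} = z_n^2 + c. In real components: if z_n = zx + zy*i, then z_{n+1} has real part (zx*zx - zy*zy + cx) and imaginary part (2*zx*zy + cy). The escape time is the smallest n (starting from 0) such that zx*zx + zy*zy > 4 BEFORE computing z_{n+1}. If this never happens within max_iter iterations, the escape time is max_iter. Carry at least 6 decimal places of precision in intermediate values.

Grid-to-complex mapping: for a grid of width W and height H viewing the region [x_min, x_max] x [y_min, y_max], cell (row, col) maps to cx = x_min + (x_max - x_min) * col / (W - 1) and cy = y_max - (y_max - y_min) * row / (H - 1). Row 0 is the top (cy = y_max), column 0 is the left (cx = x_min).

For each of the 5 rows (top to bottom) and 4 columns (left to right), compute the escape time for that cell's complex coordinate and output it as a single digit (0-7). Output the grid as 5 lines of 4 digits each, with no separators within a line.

Answer: 7777
7777
7777
7777
3576

Derivation:
(row=0, col=0): c = -1.2600 + 0.4300i → escape time 7
(row=0, col=1): c = -0.7567 + 0.4300i → escape time 7
(row=0, col=2): c = -0.2533 + 0.4300i → escape time 7
(row=0, col=3): c = 0.2500 + 0.4300i → escape time 7
(row=1, col=0): c = -1.2600 + 0.1475i → escape time 7
(row=1, col=1): c = -0.7567 + 0.1475i → escape time 7
(row=1, col=2): c = -0.2533 + 0.1475i → escape time 7
(row=1, col=3): c = 0.2500 + 0.1475i → escape time 7
(row=2, col=0): c = -1.2600 + -0.1350i → escape time 7
(row=2, col=1): c = -0.7567 + -0.1350i → escape time 7
(row=2, col=2): c = -0.2533 + -0.1350i → escape time 7
(row=2, col=3): c = 0.2500 + -0.1350i → escape time 7
(row=3, col=0): c = -1.2600 + -0.4175i → escape time 7
(row=3, col=1): c = -0.7567 + -0.4175i → escape time 7
(row=3, col=2): c = -0.2533 + -0.4175i → escape time 7
(row=3, col=3): c = 0.2500 + -0.4175i → escape time 7
(row=4, col=0): c = -1.2600 + -0.7000i → escape time 3
(row=4, col=1): c = -0.7567 + -0.7000i → escape time 5
(row=4, col=2): c = -0.2533 + -0.7000i → escape time 7
(row=4, col=3): c = 0.2500 + -0.7000i → escape time 6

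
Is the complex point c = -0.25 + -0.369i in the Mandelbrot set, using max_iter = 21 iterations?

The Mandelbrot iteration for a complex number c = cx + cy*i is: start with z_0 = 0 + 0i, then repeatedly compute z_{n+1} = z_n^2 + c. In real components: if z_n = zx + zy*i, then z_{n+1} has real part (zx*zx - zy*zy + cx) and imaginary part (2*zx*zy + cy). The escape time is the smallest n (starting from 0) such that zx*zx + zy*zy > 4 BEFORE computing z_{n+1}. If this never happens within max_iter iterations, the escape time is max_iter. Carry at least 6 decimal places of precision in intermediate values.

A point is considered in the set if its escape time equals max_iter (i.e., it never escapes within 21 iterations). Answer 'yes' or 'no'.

Answer: yes

Derivation:
z_0 = 0 + 0i, c = -0.2500 + -0.3690i
Iter 1: z = -0.2500 + -0.3690i, |z|^2 = 0.1987
Iter 2: z = -0.3237 + -0.1845i, |z|^2 = 0.1388
Iter 3: z = -0.1793 + -0.2496i, |z|^2 = 0.0944
Iter 4: z = -0.2801 + -0.2795i, |z|^2 = 0.1566
Iter 5: z = -0.2496 + -0.2124i, |z|^2 = 0.1074
Iter 6: z = -0.2328 + -0.2630i, |z|^2 = 0.1233
Iter 7: z = -0.2650 + -0.2466i, |z|^2 = 0.1310
Iter 8: z = -0.2406 + -0.2383i, |z|^2 = 0.1147
Iter 9: z = -0.2489 + -0.2543i, |z|^2 = 0.1266
Iter 10: z = -0.2527 + -0.2424i, |z|^2 = 0.1226
Iter 11: z = -0.2449 + -0.2465i, |z|^2 = 0.1207
Iter 12: z = -0.2508 + -0.2483i, |z|^2 = 0.1245
Iter 13: z = -0.2487 + -0.2445i, |z|^2 = 0.1216
Iter 14: z = -0.2479 + -0.2474i, |z|^2 = 0.1226
Iter 15: z = -0.2497 + -0.2464i, |z|^2 = 0.1231
Iter 16: z = -0.2483 + -0.2459i, |z|^2 = 0.1222
Iter 17: z = -0.2488 + -0.2469i, |z|^2 = 0.1229
Iter 18: z = -0.2490 + -0.2462i, |z|^2 = 0.1226
Iter 19: z = -0.2486 + -0.2464i, |z|^2 = 0.1225
Iter 20: z = -0.2489 + -0.2465i, |z|^2 = 0.1227
Did not escape in 21 iterations → in set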